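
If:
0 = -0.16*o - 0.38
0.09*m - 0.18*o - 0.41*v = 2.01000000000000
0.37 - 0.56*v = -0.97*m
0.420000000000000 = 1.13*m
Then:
No Solution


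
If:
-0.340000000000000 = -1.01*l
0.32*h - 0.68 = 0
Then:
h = 2.12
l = 0.34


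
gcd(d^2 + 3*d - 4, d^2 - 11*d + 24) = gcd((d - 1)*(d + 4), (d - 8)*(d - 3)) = 1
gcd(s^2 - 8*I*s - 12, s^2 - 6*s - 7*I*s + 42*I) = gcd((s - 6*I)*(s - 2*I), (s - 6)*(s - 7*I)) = 1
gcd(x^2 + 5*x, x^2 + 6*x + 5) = x + 5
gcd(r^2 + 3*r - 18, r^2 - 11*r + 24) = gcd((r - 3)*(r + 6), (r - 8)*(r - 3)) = r - 3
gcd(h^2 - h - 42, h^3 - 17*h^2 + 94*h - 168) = h - 7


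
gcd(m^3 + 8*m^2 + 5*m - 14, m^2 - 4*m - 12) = m + 2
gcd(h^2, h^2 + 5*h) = h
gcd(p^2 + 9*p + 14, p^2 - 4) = p + 2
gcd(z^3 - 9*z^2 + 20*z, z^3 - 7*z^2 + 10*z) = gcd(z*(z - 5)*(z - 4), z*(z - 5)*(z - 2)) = z^2 - 5*z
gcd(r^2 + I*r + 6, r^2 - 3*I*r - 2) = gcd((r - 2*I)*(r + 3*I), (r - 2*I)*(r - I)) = r - 2*I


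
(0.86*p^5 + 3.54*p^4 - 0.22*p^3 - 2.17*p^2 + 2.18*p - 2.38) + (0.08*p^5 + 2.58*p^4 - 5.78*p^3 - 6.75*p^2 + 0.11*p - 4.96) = 0.94*p^5 + 6.12*p^4 - 6.0*p^3 - 8.92*p^2 + 2.29*p - 7.34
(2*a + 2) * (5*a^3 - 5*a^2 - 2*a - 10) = 10*a^4 - 14*a^2 - 24*a - 20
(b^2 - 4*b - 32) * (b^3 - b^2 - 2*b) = b^5 - 5*b^4 - 30*b^3 + 40*b^2 + 64*b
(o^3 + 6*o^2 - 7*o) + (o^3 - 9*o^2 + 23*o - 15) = 2*o^3 - 3*o^2 + 16*o - 15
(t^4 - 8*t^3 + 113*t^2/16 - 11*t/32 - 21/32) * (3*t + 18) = 3*t^5 - 6*t^4 - 1965*t^3/16 + 4035*t^2/32 - 261*t/32 - 189/16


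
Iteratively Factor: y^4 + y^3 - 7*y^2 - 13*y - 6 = (y + 1)*(y^3 - 7*y - 6) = (y + 1)*(y + 2)*(y^2 - 2*y - 3) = (y + 1)^2*(y + 2)*(y - 3)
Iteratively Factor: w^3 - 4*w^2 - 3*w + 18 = (w - 3)*(w^2 - w - 6) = (w - 3)*(w + 2)*(w - 3)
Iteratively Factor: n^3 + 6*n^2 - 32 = (n + 4)*(n^2 + 2*n - 8) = (n - 2)*(n + 4)*(n + 4)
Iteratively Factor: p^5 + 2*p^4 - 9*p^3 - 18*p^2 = (p)*(p^4 + 2*p^3 - 9*p^2 - 18*p) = p^2*(p^3 + 2*p^2 - 9*p - 18) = p^2*(p - 3)*(p^2 + 5*p + 6) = p^2*(p - 3)*(p + 3)*(p + 2)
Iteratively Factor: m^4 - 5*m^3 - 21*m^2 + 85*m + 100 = (m + 4)*(m^3 - 9*m^2 + 15*m + 25) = (m - 5)*(m + 4)*(m^2 - 4*m - 5) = (m - 5)^2*(m + 4)*(m + 1)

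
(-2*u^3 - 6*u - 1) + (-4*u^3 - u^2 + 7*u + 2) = -6*u^3 - u^2 + u + 1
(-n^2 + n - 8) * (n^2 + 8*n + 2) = -n^4 - 7*n^3 - 2*n^2 - 62*n - 16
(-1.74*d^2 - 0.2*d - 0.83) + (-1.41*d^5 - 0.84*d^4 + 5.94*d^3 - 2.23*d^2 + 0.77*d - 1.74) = -1.41*d^5 - 0.84*d^4 + 5.94*d^3 - 3.97*d^2 + 0.57*d - 2.57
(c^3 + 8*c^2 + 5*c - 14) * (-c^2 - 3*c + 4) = -c^5 - 11*c^4 - 25*c^3 + 31*c^2 + 62*c - 56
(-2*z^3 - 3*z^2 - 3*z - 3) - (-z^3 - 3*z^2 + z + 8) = -z^3 - 4*z - 11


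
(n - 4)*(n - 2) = n^2 - 6*n + 8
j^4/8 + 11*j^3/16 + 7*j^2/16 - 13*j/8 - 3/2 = (j/4 + 1)*(j/2 + 1)*(j - 3/2)*(j + 1)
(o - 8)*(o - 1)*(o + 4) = o^3 - 5*o^2 - 28*o + 32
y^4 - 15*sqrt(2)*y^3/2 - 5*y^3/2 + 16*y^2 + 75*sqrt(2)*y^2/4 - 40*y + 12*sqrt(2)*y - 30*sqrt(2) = (y - 5/2)*(y - 6*sqrt(2))*(y - 2*sqrt(2))*(y + sqrt(2)/2)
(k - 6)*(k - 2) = k^2 - 8*k + 12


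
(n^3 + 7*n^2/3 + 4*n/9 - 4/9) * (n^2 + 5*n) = n^5 + 22*n^4/3 + 109*n^3/9 + 16*n^2/9 - 20*n/9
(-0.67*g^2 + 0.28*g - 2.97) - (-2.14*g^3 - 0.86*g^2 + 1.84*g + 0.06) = 2.14*g^3 + 0.19*g^2 - 1.56*g - 3.03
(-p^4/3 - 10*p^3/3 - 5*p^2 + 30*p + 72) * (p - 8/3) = -p^5/3 - 22*p^4/9 + 35*p^3/9 + 130*p^2/3 - 8*p - 192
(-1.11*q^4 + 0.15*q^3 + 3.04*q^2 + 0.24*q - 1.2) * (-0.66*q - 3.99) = 0.7326*q^5 + 4.3299*q^4 - 2.6049*q^3 - 12.288*q^2 - 0.1656*q + 4.788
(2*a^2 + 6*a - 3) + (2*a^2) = 4*a^2 + 6*a - 3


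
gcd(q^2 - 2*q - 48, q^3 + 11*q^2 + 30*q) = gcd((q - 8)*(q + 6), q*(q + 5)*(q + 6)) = q + 6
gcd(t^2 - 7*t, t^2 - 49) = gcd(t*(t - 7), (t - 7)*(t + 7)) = t - 7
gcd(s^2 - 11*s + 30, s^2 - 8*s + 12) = s - 6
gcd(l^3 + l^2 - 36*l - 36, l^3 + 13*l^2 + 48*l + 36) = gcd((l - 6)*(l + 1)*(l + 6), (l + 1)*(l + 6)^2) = l^2 + 7*l + 6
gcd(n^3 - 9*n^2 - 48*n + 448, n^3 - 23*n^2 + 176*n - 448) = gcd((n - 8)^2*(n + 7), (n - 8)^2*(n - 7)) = n^2 - 16*n + 64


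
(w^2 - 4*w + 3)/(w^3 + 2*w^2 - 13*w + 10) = (w - 3)/(w^2 + 3*w - 10)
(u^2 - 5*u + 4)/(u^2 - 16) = (u - 1)/(u + 4)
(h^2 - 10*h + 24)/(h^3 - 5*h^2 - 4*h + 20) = (h^2 - 10*h + 24)/(h^3 - 5*h^2 - 4*h + 20)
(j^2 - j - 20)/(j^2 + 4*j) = (j - 5)/j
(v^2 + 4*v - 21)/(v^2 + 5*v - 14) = (v - 3)/(v - 2)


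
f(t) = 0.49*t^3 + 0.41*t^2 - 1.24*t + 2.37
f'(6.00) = 56.60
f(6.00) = 115.53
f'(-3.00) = 9.53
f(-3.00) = -3.45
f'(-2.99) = 9.45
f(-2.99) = -3.36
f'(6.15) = 59.40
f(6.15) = 124.23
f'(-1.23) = -0.02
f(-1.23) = 3.60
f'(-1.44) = 0.63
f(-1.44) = 3.54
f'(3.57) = 20.42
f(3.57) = 25.46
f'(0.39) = -0.70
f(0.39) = 1.98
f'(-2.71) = 7.33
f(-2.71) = -1.01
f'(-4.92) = 30.31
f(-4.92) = -39.96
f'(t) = 1.47*t^2 + 0.82*t - 1.24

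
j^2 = j^2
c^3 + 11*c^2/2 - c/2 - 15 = (c - 3/2)*(c + 2)*(c + 5)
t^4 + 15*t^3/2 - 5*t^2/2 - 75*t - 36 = (t - 3)*(t + 1/2)*(t + 4)*(t + 6)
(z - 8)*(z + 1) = z^2 - 7*z - 8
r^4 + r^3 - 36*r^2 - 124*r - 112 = (r - 7)*(r + 2)^2*(r + 4)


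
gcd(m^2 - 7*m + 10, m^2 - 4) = m - 2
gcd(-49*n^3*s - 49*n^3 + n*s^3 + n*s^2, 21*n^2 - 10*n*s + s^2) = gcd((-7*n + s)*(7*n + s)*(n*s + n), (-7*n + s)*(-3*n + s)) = -7*n + s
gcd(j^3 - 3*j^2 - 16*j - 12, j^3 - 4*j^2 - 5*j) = j + 1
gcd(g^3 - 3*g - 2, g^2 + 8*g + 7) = g + 1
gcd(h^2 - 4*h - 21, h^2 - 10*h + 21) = h - 7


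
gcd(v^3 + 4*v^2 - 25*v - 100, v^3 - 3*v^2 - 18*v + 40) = v^2 - v - 20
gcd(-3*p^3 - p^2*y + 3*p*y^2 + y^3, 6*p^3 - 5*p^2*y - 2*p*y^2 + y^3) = -p + y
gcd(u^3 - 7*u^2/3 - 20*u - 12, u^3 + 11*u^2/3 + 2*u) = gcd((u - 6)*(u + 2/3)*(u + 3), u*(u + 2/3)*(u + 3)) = u^2 + 11*u/3 + 2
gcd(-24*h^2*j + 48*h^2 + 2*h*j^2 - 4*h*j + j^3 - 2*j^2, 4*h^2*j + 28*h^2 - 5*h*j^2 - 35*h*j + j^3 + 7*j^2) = 4*h - j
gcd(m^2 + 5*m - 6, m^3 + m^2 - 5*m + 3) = m - 1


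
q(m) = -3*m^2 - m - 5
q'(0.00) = -1.00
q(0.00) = -5.00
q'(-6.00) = 35.00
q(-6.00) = -107.00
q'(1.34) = -9.04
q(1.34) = -11.73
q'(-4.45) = 25.70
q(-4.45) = -59.96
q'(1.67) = -11.02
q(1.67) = -15.04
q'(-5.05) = 29.30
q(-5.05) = -76.46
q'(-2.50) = 14.00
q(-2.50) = -21.25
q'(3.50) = -22.00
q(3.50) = -45.25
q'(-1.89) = 10.34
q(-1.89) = -13.83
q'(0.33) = -2.98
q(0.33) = -5.66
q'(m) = -6*m - 1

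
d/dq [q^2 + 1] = 2*q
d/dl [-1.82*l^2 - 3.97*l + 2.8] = -3.64*l - 3.97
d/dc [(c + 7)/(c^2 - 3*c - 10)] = (c^2 - 3*c - (c + 7)*(2*c - 3) - 10)/(-c^2 + 3*c + 10)^2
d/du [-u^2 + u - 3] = 1 - 2*u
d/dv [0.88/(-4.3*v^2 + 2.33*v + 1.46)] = (7.568*v - 2.0504)/(-4.3*v^2 + 2.33*v + 1.46)^2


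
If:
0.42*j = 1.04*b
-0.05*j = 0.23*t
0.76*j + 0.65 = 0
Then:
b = -0.35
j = -0.86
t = 0.19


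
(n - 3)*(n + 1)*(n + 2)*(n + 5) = n^4 + 5*n^3 - 7*n^2 - 41*n - 30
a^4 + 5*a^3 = a^3*(a + 5)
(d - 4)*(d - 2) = d^2 - 6*d + 8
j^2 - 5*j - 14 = (j - 7)*(j + 2)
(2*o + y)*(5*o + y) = 10*o^2 + 7*o*y + y^2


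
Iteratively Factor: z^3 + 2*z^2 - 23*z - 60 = (z + 4)*(z^2 - 2*z - 15) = (z - 5)*(z + 4)*(z + 3)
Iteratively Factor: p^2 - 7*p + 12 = (p - 3)*(p - 4)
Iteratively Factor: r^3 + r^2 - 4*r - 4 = (r + 1)*(r^2 - 4) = (r - 2)*(r + 1)*(r + 2)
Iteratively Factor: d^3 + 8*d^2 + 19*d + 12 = (d + 1)*(d^2 + 7*d + 12) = (d + 1)*(d + 3)*(d + 4)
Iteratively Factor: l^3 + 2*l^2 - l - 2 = (l + 1)*(l^2 + l - 2) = (l + 1)*(l + 2)*(l - 1)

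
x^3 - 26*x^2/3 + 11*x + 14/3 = (x - 7)*(x - 2)*(x + 1/3)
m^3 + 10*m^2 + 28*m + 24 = (m + 2)^2*(m + 6)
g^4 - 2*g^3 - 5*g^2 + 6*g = g*(g - 3)*(g - 1)*(g + 2)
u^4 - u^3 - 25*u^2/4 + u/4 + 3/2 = (u - 3)*(u - 1/2)*(u + 1/2)*(u + 2)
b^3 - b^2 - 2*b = b*(b - 2)*(b + 1)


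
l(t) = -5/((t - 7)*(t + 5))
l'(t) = 5/((t - 7)*(t + 5)^2) + 5/((t - 7)^2*(t + 5))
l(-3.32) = 0.29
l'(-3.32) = -0.14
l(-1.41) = 0.17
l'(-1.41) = -0.03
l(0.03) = 0.14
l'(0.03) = -0.01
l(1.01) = 0.14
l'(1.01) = 0.00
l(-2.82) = 0.23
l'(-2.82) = -0.08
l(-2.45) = 0.21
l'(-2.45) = -0.06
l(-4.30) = 0.63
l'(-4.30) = -0.85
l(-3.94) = 0.43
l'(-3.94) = -0.37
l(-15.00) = -0.02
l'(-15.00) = 0.00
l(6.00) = 0.45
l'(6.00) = 0.41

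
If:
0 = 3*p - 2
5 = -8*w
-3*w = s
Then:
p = 2/3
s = 15/8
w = -5/8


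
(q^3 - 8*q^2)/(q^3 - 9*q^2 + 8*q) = q/(q - 1)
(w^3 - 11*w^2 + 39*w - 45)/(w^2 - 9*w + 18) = (w^2 - 8*w + 15)/(w - 6)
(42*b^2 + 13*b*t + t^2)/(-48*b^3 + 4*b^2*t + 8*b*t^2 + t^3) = (7*b + t)/(-8*b^2 + 2*b*t + t^2)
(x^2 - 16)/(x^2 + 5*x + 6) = (x^2 - 16)/(x^2 + 5*x + 6)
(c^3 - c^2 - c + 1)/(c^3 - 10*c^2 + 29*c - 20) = (c^2 - 1)/(c^2 - 9*c + 20)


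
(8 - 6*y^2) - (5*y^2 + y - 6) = -11*y^2 - y + 14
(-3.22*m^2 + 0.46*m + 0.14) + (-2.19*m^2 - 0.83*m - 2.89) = -5.41*m^2 - 0.37*m - 2.75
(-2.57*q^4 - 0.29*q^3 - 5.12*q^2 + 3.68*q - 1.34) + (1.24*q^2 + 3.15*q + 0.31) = -2.57*q^4 - 0.29*q^3 - 3.88*q^2 + 6.83*q - 1.03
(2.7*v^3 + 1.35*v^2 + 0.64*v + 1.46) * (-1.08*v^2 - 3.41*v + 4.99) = -2.916*v^5 - 10.665*v^4 + 8.1783*v^3 + 2.9773*v^2 - 1.785*v + 7.2854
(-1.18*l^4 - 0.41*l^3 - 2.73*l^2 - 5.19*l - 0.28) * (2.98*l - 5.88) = -3.5164*l^5 + 5.7166*l^4 - 5.7246*l^3 + 0.586199999999998*l^2 + 29.6828*l + 1.6464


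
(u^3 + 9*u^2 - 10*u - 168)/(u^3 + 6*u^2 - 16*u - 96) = (u + 7)/(u + 4)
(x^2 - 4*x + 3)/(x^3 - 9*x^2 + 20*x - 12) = (x - 3)/(x^2 - 8*x + 12)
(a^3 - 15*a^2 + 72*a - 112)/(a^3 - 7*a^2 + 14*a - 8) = (a^2 - 11*a + 28)/(a^2 - 3*a + 2)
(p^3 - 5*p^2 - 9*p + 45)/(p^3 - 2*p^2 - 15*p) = (p - 3)/p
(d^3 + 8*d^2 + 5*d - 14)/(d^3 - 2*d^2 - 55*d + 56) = (d + 2)/(d - 8)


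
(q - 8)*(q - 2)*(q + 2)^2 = q^4 - 6*q^3 - 20*q^2 + 24*q + 64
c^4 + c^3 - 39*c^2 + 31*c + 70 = (c - 5)*(c - 2)*(c + 1)*(c + 7)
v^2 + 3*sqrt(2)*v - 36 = (v - 3*sqrt(2))*(v + 6*sqrt(2))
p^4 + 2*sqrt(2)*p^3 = p^3*(p + 2*sqrt(2))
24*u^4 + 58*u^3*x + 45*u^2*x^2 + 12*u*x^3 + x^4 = (u + x)^2*(4*u + x)*(6*u + x)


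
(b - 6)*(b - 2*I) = b^2 - 6*b - 2*I*b + 12*I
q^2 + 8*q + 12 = (q + 2)*(q + 6)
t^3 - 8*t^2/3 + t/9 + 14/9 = (t - 7/3)*(t - 1)*(t + 2/3)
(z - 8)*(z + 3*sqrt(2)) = z^2 - 8*z + 3*sqrt(2)*z - 24*sqrt(2)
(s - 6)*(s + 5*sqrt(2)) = s^2 - 6*s + 5*sqrt(2)*s - 30*sqrt(2)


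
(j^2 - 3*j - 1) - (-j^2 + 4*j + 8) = 2*j^2 - 7*j - 9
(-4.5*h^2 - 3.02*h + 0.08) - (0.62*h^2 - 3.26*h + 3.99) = -5.12*h^2 + 0.24*h - 3.91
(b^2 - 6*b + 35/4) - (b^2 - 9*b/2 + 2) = 27/4 - 3*b/2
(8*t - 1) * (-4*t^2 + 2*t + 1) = -32*t^3 + 20*t^2 + 6*t - 1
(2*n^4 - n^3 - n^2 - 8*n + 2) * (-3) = -6*n^4 + 3*n^3 + 3*n^2 + 24*n - 6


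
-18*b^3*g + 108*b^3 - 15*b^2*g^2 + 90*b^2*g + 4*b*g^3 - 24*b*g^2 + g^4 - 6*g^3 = (-3*b + g)*(b + g)*(6*b + g)*(g - 6)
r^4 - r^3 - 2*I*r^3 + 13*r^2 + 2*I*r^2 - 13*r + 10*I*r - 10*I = (r - 1)*(r - 5*I)*(r + I)*(r + 2*I)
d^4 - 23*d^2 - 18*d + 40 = (d - 5)*(d - 1)*(d + 2)*(d + 4)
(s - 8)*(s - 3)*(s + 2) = s^3 - 9*s^2 + 2*s + 48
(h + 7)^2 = h^2 + 14*h + 49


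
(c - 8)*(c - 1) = c^2 - 9*c + 8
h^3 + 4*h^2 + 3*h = h*(h + 1)*(h + 3)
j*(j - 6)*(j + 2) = j^3 - 4*j^2 - 12*j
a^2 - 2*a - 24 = (a - 6)*(a + 4)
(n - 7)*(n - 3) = n^2 - 10*n + 21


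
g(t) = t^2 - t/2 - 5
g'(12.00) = 23.50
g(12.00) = 133.00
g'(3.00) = 5.50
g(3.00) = 2.50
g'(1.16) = 1.82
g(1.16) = -4.23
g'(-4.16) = -8.82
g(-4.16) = 14.39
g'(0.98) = 1.46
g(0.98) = -4.53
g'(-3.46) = -7.42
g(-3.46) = 8.70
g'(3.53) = 6.56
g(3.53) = 5.70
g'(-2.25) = -5.00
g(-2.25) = 1.19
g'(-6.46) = -13.42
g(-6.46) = 39.96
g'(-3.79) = -8.08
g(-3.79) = 11.26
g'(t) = 2*t - 1/2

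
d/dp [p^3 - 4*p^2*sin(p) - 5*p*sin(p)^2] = -4*p^2*cos(p) + 3*p^2 - 8*p*sin(p) - 5*p*sin(2*p) - 5*sin(p)^2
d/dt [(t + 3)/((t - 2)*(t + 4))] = (-t^2 - 6*t - 14)/(t^4 + 4*t^3 - 12*t^2 - 32*t + 64)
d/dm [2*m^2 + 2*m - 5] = 4*m + 2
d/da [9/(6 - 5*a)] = 45/(5*a - 6)^2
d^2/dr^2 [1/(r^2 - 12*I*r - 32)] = 2*(r^2 - 12*I*r - 4*(r - 6*I)^2 - 32)/(-r^2 + 12*I*r + 32)^3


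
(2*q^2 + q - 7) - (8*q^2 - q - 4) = -6*q^2 + 2*q - 3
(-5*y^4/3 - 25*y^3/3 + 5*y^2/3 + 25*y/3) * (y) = -5*y^5/3 - 25*y^4/3 + 5*y^3/3 + 25*y^2/3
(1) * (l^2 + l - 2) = l^2 + l - 2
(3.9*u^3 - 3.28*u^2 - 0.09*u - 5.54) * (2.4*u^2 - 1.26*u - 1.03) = 9.36*u^5 - 12.786*u^4 - 0.100200000000001*u^3 - 9.8042*u^2 + 7.0731*u + 5.7062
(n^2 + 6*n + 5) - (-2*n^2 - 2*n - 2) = 3*n^2 + 8*n + 7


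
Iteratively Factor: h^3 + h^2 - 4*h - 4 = (h - 2)*(h^2 + 3*h + 2) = (h - 2)*(h + 2)*(h + 1)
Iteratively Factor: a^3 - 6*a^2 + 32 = (a - 4)*(a^2 - 2*a - 8) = (a - 4)^2*(a + 2)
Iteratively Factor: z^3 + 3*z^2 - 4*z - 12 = (z + 2)*(z^2 + z - 6) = (z - 2)*(z + 2)*(z + 3)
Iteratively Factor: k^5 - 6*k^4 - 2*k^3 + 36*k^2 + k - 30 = (k + 2)*(k^4 - 8*k^3 + 14*k^2 + 8*k - 15) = (k + 1)*(k + 2)*(k^3 - 9*k^2 + 23*k - 15) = (k - 5)*(k + 1)*(k + 2)*(k^2 - 4*k + 3) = (k - 5)*(k - 3)*(k + 1)*(k + 2)*(k - 1)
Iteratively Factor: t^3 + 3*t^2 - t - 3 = (t - 1)*(t^2 + 4*t + 3) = (t - 1)*(t + 1)*(t + 3)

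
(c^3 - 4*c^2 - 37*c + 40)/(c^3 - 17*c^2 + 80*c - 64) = (c + 5)/(c - 8)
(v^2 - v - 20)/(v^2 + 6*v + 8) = (v - 5)/(v + 2)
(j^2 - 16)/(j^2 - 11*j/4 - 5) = 4*(j + 4)/(4*j + 5)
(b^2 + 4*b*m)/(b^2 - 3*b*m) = (b + 4*m)/(b - 3*m)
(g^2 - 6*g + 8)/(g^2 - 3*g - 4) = (g - 2)/(g + 1)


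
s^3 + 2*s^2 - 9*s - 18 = (s - 3)*(s + 2)*(s + 3)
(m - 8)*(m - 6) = m^2 - 14*m + 48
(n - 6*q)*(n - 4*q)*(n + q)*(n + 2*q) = n^4 - 7*n^3*q - 4*n^2*q^2 + 52*n*q^3 + 48*q^4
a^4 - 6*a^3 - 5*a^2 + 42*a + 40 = (a - 5)*(a - 4)*(a + 1)*(a + 2)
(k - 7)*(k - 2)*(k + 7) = k^3 - 2*k^2 - 49*k + 98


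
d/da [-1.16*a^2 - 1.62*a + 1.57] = -2.32*a - 1.62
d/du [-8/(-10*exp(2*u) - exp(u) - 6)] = (-160*exp(u) - 8)*exp(u)/(10*exp(2*u) + exp(u) + 6)^2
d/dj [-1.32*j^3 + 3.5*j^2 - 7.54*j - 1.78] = -3.96*j^2 + 7.0*j - 7.54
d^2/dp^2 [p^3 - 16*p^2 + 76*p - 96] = 6*p - 32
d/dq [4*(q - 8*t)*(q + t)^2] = 12*(q - 5*t)*(q + t)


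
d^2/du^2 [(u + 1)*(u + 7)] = 2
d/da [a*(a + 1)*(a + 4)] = 3*a^2 + 10*a + 4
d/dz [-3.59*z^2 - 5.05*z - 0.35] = -7.18*z - 5.05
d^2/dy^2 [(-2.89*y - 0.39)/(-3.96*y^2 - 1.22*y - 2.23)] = ((2.89*y + 0.39)*(7.92*y + 1.22)*(15.84*y + 2.44) - (68.6664*y + 10.1404)*(3.96*y^2 + 1.22*y + 2.23))/(3.96*y^2 + 1.22*y + 2.23)^3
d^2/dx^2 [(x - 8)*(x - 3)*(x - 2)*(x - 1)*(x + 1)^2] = 30*x^4 - 240*x^3 + 384*x^2 + 60*x - 162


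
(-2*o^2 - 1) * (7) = -14*o^2 - 7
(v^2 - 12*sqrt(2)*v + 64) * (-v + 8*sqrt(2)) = -v^3 + 20*sqrt(2)*v^2 - 256*v + 512*sqrt(2)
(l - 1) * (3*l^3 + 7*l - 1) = 3*l^4 - 3*l^3 + 7*l^2 - 8*l + 1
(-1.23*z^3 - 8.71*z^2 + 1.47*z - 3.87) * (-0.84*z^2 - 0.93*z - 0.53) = 1.0332*z^5 + 8.4603*z^4 + 7.5174*z^3 + 6.5*z^2 + 2.82*z + 2.0511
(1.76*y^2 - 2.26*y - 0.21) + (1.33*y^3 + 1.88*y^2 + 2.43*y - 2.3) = 1.33*y^3 + 3.64*y^2 + 0.17*y - 2.51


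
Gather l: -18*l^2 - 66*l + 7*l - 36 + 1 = -18*l^2 - 59*l - 35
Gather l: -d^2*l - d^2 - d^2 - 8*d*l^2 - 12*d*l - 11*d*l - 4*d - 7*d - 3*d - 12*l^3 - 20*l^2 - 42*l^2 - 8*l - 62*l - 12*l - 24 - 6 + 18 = -2*d^2 - 14*d - 12*l^3 + l^2*(-8*d - 62) + l*(-d^2 - 23*d - 82) - 12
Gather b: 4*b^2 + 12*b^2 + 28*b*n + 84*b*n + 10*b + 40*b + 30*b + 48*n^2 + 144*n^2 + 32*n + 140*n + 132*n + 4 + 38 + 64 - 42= 16*b^2 + b*(112*n + 80) + 192*n^2 + 304*n + 64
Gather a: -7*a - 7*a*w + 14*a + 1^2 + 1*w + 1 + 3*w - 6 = a*(7 - 7*w) + 4*w - 4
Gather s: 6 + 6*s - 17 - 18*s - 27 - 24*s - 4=-36*s - 42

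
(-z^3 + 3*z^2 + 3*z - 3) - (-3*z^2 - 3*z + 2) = -z^3 + 6*z^2 + 6*z - 5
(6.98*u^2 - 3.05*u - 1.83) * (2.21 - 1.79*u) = -12.4942*u^3 + 20.8853*u^2 - 3.4648*u - 4.0443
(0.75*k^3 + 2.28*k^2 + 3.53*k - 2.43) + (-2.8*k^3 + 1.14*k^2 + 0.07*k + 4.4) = -2.05*k^3 + 3.42*k^2 + 3.6*k + 1.97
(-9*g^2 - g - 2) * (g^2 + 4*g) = -9*g^4 - 37*g^3 - 6*g^2 - 8*g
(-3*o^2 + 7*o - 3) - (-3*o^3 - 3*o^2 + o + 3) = 3*o^3 + 6*o - 6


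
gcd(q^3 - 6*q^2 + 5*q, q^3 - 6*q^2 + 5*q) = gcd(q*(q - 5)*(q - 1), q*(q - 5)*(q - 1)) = q^3 - 6*q^2 + 5*q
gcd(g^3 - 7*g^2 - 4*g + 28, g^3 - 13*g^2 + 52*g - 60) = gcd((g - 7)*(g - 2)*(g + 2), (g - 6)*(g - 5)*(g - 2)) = g - 2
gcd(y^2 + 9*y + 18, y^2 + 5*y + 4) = 1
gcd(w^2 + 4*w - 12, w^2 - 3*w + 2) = w - 2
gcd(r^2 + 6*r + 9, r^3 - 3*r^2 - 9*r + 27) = r + 3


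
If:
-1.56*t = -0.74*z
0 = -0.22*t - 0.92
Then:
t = -4.18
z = -8.82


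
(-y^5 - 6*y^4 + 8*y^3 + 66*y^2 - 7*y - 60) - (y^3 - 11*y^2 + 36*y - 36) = -y^5 - 6*y^4 + 7*y^3 + 77*y^2 - 43*y - 24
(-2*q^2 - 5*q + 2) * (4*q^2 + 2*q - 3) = -8*q^4 - 24*q^3 + 4*q^2 + 19*q - 6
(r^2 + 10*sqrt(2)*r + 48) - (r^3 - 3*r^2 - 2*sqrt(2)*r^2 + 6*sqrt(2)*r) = -r^3 + 2*sqrt(2)*r^2 + 4*r^2 + 4*sqrt(2)*r + 48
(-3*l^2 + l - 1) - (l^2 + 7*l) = -4*l^2 - 6*l - 1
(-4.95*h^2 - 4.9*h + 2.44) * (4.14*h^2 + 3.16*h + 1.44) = -20.493*h^4 - 35.928*h^3 - 12.5104*h^2 + 0.6544*h + 3.5136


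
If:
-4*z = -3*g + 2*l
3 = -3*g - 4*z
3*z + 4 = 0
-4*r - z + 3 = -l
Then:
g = 7/9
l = 23/6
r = 49/24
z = -4/3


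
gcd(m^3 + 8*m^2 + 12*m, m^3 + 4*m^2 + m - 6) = m + 2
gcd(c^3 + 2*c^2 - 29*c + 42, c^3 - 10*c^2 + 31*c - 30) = c^2 - 5*c + 6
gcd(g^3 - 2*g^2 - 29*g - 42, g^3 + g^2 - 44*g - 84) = g^2 - 5*g - 14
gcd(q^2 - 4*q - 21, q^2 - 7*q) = q - 7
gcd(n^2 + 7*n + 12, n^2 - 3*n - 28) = n + 4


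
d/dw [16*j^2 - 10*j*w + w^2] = -10*j + 2*w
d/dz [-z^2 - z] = -2*z - 1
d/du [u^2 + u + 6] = 2*u + 1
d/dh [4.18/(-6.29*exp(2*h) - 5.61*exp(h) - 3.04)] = (52.5844*exp(h) + 23.4498)*exp(h)/(6.29*exp(2*h) + 5.61*exp(h) + 3.04)^2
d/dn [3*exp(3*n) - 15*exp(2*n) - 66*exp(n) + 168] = (9*exp(2*n) - 30*exp(n) - 66)*exp(n)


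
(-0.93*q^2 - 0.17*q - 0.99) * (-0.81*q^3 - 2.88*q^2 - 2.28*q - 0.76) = 0.7533*q^5 + 2.8161*q^4 + 3.4119*q^3 + 3.9456*q^2 + 2.3864*q + 0.7524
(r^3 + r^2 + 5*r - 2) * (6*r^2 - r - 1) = 6*r^5 + 5*r^4 + 28*r^3 - 18*r^2 - 3*r + 2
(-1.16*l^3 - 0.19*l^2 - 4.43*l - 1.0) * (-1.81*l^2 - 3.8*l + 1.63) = 2.0996*l^5 + 4.7519*l^4 + 6.8495*l^3 + 18.3343*l^2 - 3.4209*l - 1.63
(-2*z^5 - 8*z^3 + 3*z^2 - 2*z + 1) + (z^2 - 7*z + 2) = -2*z^5 - 8*z^3 + 4*z^2 - 9*z + 3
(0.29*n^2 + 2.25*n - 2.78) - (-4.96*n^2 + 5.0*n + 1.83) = 5.25*n^2 - 2.75*n - 4.61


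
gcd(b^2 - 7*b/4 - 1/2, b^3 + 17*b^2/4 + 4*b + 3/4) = b + 1/4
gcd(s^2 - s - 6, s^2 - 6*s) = 1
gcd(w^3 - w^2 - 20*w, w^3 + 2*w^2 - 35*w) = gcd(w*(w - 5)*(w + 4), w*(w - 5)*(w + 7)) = w^2 - 5*w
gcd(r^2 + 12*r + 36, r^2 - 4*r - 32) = 1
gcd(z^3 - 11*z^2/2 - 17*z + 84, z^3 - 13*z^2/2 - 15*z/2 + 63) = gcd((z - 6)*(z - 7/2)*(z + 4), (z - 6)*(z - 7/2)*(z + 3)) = z^2 - 19*z/2 + 21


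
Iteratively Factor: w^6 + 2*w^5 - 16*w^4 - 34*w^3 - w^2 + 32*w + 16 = (w + 1)*(w^5 + w^4 - 17*w^3 - 17*w^2 + 16*w + 16) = (w + 1)*(w + 4)*(w^4 - 3*w^3 - 5*w^2 + 3*w + 4) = (w + 1)^2*(w + 4)*(w^3 - 4*w^2 - w + 4) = (w - 4)*(w + 1)^2*(w + 4)*(w^2 - 1) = (w - 4)*(w - 1)*(w + 1)^2*(w + 4)*(w + 1)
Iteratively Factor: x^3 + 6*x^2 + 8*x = (x + 2)*(x^2 + 4*x) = x*(x + 2)*(x + 4)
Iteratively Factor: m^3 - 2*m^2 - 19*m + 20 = (m + 4)*(m^2 - 6*m + 5) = (m - 1)*(m + 4)*(m - 5)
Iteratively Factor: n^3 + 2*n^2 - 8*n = (n - 2)*(n^2 + 4*n) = n*(n - 2)*(n + 4)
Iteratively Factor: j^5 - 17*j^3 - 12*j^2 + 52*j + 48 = (j - 2)*(j^4 + 2*j^3 - 13*j^2 - 38*j - 24) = (j - 2)*(j + 1)*(j^3 + j^2 - 14*j - 24) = (j - 2)*(j + 1)*(j + 3)*(j^2 - 2*j - 8) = (j - 4)*(j - 2)*(j + 1)*(j + 3)*(j + 2)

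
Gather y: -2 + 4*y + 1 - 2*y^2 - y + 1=-2*y^2 + 3*y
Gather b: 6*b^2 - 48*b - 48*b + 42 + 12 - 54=6*b^2 - 96*b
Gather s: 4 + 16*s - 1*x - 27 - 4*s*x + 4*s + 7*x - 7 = s*(20 - 4*x) + 6*x - 30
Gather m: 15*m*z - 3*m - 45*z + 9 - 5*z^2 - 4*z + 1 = m*(15*z - 3) - 5*z^2 - 49*z + 10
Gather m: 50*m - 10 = 50*m - 10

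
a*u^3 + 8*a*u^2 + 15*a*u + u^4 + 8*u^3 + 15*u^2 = u*(a + u)*(u + 3)*(u + 5)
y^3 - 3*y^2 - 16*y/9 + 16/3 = (y - 3)*(y - 4/3)*(y + 4/3)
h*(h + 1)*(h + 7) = h^3 + 8*h^2 + 7*h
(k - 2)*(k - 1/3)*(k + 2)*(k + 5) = k^4 + 14*k^3/3 - 17*k^2/3 - 56*k/3 + 20/3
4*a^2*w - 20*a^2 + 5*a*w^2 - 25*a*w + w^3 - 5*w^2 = (a + w)*(4*a + w)*(w - 5)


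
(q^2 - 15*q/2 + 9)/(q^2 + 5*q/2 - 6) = (q - 6)/(q + 4)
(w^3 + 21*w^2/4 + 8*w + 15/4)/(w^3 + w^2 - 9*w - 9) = (w + 5/4)/(w - 3)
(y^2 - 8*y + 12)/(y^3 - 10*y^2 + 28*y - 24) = 1/(y - 2)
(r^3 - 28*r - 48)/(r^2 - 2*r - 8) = (r^2 - 2*r - 24)/(r - 4)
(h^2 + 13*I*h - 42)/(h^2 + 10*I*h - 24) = (h + 7*I)/(h + 4*I)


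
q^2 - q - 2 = (q - 2)*(q + 1)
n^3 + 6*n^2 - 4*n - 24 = (n - 2)*(n + 2)*(n + 6)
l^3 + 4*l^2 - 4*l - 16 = (l - 2)*(l + 2)*(l + 4)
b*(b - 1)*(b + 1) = b^3 - b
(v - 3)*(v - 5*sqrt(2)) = v^2 - 5*sqrt(2)*v - 3*v + 15*sqrt(2)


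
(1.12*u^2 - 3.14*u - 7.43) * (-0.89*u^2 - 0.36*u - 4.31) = -0.9968*u^4 + 2.3914*u^3 + 2.9159*u^2 + 16.2082*u + 32.0233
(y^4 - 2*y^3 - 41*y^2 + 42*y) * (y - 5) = y^5 - 7*y^4 - 31*y^3 + 247*y^2 - 210*y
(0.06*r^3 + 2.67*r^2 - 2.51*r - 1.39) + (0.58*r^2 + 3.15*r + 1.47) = 0.06*r^3 + 3.25*r^2 + 0.64*r + 0.0800000000000001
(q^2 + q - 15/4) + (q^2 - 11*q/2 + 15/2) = 2*q^2 - 9*q/2 + 15/4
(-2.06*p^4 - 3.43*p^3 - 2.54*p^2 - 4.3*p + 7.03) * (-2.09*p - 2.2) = 4.3054*p^5 + 11.7007*p^4 + 12.8546*p^3 + 14.575*p^2 - 5.2327*p - 15.466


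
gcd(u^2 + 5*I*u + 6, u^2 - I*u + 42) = u + 6*I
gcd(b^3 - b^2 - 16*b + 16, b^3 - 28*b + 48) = b - 4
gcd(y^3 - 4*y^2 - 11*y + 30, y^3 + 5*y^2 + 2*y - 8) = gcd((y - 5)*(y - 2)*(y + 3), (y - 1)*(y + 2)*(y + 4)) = 1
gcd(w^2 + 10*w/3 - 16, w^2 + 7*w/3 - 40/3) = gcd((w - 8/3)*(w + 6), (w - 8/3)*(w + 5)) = w - 8/3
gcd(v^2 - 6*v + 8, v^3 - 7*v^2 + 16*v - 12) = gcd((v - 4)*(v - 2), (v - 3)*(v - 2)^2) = v - 2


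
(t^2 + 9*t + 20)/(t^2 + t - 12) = (t + 5)/(t - 3)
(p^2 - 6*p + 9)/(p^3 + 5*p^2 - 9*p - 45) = (p - 3)/(p^2 + 8*p + 15)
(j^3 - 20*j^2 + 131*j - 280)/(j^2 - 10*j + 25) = (j^2 - 15*j + 56)/(j - 5)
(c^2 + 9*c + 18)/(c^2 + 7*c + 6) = (c + 3)/(c + 1)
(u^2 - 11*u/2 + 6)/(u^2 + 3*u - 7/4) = 2*(2*u^2 - 11*u + 12)/(4*u^2 + 12*u - 7)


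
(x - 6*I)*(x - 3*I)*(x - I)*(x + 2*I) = x^4 - 8*I*x^3 - 7*x^2 - 36*I*x - 36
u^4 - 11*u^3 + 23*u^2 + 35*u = u*(u - 7)*(u - 5)*(u + 1)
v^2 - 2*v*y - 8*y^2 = (v - 4*y)*(v + 2*y)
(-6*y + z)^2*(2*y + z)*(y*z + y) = 72*y^4*z + 72*y^4 + 12*y^3*z^2 + 12*y^3*z - 10*y^2*z^3 - 10*y^2*z^2 + y*z^4 + y*z^3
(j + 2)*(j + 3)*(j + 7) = j^3 + 12*j^2 + 41*j + 42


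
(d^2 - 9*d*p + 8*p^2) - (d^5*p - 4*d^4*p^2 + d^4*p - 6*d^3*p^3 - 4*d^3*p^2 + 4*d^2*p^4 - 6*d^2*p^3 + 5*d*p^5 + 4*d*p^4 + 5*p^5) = -d^5*p + 4*d^4*p^2 - d^4*p + 6*d^3*p^3 + 4*d^3*p^2 - 4*d^2*p^4 + 6*d^2*p^3 + d^2 - 5*d*p^5 - 4*d*p^4 - 9*d*p - 5*p^5 + 8*p^2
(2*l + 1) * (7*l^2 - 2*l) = 14*l^3 + 3*l^2 - 2*l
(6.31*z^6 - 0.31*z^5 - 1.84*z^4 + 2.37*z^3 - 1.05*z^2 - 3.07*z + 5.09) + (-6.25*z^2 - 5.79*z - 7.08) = 6.31*z^6 - 0.31*z^5 - 1.84*z^4 + 2.37*z^3 - 7.3*z^2 - 8.86*z - 1.99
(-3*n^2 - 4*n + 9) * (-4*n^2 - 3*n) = 12*n^4 + 25*n^3 - 24*n^2 - 27*n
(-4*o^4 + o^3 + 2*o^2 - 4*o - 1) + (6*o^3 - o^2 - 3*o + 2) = -4*o^4 + 7*o^3 + o^2 - 7*o + 1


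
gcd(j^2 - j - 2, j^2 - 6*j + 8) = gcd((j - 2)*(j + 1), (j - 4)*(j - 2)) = j - 2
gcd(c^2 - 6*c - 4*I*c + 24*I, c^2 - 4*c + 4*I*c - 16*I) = 1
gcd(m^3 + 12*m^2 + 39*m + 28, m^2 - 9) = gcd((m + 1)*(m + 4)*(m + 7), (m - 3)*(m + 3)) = 1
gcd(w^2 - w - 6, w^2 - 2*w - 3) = w - 3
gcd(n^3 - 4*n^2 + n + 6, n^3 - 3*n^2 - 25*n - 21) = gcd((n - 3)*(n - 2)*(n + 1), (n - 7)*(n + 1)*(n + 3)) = n + 1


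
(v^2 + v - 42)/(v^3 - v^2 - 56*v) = (v - 6)/(v*(v - 8))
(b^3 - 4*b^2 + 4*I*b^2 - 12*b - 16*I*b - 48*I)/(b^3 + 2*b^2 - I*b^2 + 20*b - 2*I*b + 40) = (b - 6)/(b - 5*I)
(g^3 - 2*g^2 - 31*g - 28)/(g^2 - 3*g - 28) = g + 1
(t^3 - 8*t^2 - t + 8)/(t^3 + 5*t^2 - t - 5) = (t - 8)/(t + 5)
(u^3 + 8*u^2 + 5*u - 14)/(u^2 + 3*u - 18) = (u^3 + 8*u^2 + 5*u - 14)/(u^2 + 3*u - 18)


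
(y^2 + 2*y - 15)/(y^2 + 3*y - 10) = (y - 3)/(y - 2)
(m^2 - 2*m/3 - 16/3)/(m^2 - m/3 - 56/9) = 3*(m + 2)/(3*m + 7)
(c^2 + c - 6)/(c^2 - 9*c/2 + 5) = 2*(c + 3)/(2*c - 5)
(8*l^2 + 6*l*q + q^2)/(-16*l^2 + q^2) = (2*l + q)/(-4*l + q)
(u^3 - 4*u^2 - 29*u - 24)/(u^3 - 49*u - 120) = (u + 1)/(u + 5)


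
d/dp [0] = 0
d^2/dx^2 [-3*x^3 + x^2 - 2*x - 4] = 2 - 18*x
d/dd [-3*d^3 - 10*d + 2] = -9*d^2 - 10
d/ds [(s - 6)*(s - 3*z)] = 2*s - 3*z - 6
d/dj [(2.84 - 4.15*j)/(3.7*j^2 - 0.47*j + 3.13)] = (15.355*j^2 - 21.016*j - 11.6547)/(13.69*j^4 - 3.478*j^3 + 23.3829*j^2 - 2.9422*j + 9.7969)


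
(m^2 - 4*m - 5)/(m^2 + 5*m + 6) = (m^2 - 4*m - 5)/(m^2 + 5*m + 6)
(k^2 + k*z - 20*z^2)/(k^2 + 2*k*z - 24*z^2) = (k + 5*z)/(k + 6*z)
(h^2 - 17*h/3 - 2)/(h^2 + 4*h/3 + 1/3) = (h - 6)/(h + 1)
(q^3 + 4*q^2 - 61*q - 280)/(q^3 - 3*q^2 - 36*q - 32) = (q^2 + 12*q + 35)/(q^2 + 5*q + 4)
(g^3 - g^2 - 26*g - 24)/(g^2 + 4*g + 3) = (g^2 - 2*g - 24)/(g + 3)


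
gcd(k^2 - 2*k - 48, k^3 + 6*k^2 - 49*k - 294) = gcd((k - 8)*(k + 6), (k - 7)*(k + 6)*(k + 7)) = k + 6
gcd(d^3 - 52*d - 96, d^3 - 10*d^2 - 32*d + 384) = d^2 - 2*d - 48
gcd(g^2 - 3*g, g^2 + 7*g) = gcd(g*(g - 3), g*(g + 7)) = g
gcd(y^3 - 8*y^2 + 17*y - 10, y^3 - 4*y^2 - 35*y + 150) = y - 5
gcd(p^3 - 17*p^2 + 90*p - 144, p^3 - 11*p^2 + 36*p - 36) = p^2 - 9*p + 18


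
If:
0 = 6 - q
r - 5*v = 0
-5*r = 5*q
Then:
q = 6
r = -6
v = -6/5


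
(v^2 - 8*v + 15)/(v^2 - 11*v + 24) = (v - 5)/(v - 8)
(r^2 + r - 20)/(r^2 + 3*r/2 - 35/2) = 2*(r - 4)/(2*r - 7)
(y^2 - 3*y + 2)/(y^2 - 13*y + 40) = (y^2 - 3*y + 2)/(y^2 - 13*y + 40)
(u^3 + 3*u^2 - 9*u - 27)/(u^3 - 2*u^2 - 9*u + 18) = (u + 3)/(u - 2)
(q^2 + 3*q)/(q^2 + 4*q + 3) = q/(q + 1)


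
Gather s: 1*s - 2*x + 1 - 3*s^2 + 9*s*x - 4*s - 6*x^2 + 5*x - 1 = -3*s^2 + s*(9*x - 3) - 6*x^2 + 3*x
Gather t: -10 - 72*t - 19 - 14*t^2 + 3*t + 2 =-14*t^2 - 69*t - 27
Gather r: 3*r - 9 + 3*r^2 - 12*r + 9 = 3*r^2 - 9*r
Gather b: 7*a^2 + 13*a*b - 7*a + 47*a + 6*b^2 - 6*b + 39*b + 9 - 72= 7*a^2 + 40*a + 6*b^2 + b*(13*a + 33) - 63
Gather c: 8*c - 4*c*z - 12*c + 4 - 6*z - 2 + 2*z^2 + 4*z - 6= c*(-4*z - 4) + 2*z^2 - 2*z - 4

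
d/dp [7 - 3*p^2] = -6*p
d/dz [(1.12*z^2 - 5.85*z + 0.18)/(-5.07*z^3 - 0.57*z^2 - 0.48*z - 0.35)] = (5.6784*z^4 - 59.319*z^3 - 1.1343*z^2 - 0.5788*z + 2.1339)/(25.7049*z^6 + 5.7798*z^5 + 5.1921*z^4 + 4.0962*z^3 + 0.6294*z^2 + 0.336*z + 0.1225)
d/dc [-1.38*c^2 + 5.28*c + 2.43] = 5.28 - 2.76*c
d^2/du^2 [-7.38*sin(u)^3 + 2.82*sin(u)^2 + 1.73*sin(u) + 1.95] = 3.80499999999999*sin(u) - 16.605*sin(3*u) + 5.64*cos(2*u)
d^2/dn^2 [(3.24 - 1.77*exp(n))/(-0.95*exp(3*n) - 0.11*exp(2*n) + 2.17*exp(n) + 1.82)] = (6.3897*exp(6*n) - 25.762005*exp(5*n) + 10.892457*exp(4*n) + 53.408493*exp(3*n) - 45.971352*exp(2*n) - 24.841866*exp(n) + 18.659004)*exp(n)/(0.857375*exp(9*n) + 0.297825*exp(8*n) - 5.84079*exp(7*n) - 6.286909*exp(6*n) + 12.200454*exp(5*n) + 23.999451*exp(4*n) + 1.828631*exp(3*n) - 24.617502*exp(2*n) - 21.563724*exp(n) - 6.028568)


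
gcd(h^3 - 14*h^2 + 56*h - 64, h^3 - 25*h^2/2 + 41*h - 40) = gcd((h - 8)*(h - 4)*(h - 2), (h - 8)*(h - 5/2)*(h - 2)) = h^2 - 10*h + 16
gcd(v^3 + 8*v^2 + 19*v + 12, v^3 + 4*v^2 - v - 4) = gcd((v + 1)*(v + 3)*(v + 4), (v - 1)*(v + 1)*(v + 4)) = v^2 + 5*v + 4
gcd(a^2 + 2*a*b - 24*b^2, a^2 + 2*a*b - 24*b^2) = a^2 + 2*a*b - 24*b^2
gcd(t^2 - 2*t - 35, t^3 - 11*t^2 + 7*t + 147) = t - 7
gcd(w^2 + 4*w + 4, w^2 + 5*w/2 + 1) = w + 2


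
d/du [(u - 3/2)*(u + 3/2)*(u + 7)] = 3*u^2 + 14*u - 9/4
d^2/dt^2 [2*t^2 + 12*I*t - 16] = 4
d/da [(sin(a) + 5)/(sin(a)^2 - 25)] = -cos(a)/(sin(a) - 5)^2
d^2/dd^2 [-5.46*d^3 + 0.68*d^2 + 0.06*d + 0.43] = 1.36 - 32.76*d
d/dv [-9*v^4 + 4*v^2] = -36*v^3 + 8*v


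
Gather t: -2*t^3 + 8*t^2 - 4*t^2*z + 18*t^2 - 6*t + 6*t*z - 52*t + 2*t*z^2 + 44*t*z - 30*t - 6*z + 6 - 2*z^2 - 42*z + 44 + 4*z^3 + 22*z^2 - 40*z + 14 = -2*t^3 + t^2*(26 - 4*z) + t*(2*z^2 + 50*z - 88) + 4*z^3 + 20*z^2 - 88*z + 64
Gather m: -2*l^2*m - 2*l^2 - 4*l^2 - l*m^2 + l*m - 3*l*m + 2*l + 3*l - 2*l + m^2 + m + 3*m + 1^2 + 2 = -6*l^2 + 3*l + m^2*(1 - l) + m*(-2*l^2 - 2*l + 4) + 3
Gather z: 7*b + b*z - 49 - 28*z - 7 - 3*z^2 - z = 7*b - 3*z^2 + z*(b - 29) - 56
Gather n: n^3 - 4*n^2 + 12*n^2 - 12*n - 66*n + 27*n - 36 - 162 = n^3 + 8*n^2 - 51*n - 198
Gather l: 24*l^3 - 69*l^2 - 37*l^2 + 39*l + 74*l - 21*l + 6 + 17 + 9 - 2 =24*l^3 - 106*l^2 + 92*l + 30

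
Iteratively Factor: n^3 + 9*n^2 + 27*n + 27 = (n + 3)*(n^2 + 6*n + 9) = (n + 3)^2*(n + 3)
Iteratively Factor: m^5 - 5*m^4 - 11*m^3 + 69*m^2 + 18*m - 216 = (m + 3)*(m^4 - 8*m^3 + 13*m^2 + 30*m - 72) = (m - 3)*(m + 3)*(m^3 - 5*m^2 - 2*m + 24) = (m - 4)*(m - 3)*(m + 3)*(m^2 - m - 6) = (m - 4)*(m - 3)*(m + 2)*(m + 3)*(m - 3)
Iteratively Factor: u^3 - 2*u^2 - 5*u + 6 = (u + 2)*(u^2 - 4*u + 3) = (u - 1)*(u + 2)*(u - 3)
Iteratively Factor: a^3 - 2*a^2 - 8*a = (a + 2)*(a^2 - 4*a) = a*(a + 2)*(a - 4)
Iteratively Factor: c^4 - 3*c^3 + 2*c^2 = (c)*(c^3 - 3*c^2 + 2*c) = c*(c - 1)*(c^2 - 2*c) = c^2*(c - 1)*(c - 2)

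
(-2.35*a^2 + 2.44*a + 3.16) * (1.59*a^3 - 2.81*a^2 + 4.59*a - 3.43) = -3.7365*a^5 + 10.4831*a^4 - 12.6185*a^3 + 10.3805*a^2 + 6.1352*a - 10.8388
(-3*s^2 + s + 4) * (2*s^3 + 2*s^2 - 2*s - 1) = -6*s^5 - 4*s^4 + 16*s^3 + 9*s^2 - 9*s - 4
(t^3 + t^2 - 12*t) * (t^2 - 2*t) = t^5 - t^4 - 14*t^3 + 24*t^2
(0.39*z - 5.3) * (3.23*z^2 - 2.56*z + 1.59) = 1.2597*z^3 - 18.1174*z^2 + 14.1881*z - 8.427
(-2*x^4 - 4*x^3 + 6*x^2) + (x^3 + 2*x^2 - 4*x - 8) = -2*x^4 - 3*x^3 + 8*x^2 - 4*x - 8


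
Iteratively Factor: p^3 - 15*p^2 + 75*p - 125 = (p - 5)*(p^2 - 10*p + 25) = (p - 5)^2*(p - 5)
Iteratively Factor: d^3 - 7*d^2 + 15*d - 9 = (d - 1)*(d^2 - 6*d + 9) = (d - 3)*(d - 1)*(d - 3)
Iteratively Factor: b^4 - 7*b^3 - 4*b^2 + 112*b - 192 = (b - 4)*(b^3 - 3*b^2 - 16*b + 48) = (b - 4)*(b + 4)*(b^2 - 7*b + 12) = (b - 4)*(b - 3)*(b + 4)*(b - 4)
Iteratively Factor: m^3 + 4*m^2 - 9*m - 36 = (m - 3)*(m^2 + 7*m + 12) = (m - 3)*(m + 4)*(m + 3)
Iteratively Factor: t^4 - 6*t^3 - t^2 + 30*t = (t)*(t^3 - 6*t^2 - t + 30) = t*(t - 5)*(t^2 - t - 6) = t*(t - 5)*(t - 3)*(t + 2)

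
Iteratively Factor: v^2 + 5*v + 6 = (v + 2)*(v + 3)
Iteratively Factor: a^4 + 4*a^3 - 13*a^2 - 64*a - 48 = (a - 4)*(a^3 + 8*a^2 + 19*a + 12) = (a - 4)*(a + 4)*(a^2 + 4*a + 3) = (a - 4)*(a + 3)*(a + 4)*(a + 1)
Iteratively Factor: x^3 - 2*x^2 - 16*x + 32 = (x - 2)*(x^2 - 16) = (x - 2)*(x + 4)*(x - 4)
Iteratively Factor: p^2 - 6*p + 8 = (p - 4)*(p - 2)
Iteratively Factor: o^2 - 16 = (o + 4)*(o - 4)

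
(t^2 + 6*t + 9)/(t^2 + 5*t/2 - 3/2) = 2*(t + 3)/(2*t - 1)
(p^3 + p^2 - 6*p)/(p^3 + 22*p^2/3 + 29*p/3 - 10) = 3*p*(p - 2)/(3*p^2 + 13*p - 10)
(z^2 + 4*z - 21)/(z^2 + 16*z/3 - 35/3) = 3*(z - 3)/(3*z - 5)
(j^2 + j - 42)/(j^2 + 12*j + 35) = (j - 6)/(j + 5)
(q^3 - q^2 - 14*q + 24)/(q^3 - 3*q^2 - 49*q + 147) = (q^2 + 2*q - 8)/(q^2 - 49)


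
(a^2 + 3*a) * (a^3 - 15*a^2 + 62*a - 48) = a^5 - 12*a^4 + 17*a^3 + 138*a^2 - 144*a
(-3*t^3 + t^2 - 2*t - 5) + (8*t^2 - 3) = -3*t^3 + 9*t^2 - 2*t - 8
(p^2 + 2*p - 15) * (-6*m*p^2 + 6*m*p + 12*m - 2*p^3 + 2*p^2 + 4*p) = -6*m*p^4 - 6*m*p^3 + 114*m*p^2 - 66*m*p - 180*m - 2*p^5 - 2*p^4 + 38*p^3 - 22*p^2 - 60*p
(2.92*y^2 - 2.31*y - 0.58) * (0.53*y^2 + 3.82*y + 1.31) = 1.5476*y^4 + 9.9301*y^3 - 5.3064*y^2 - 5.2417*y - 0.7598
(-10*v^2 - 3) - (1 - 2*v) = -10*v^2 + 2*v - 4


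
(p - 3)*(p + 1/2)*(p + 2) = p^3 - p^2/2 - 13*p/2 - 3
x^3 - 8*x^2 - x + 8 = (x - 8)*(x - 1)*(x + 1)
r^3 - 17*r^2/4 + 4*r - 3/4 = (r - 3)*(r - 1)*(r - 1/4)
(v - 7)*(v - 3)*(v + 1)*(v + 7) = v^4 - 2*v^3 - 52*v^2 + 98*v + 147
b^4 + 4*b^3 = b^3*(b + 4)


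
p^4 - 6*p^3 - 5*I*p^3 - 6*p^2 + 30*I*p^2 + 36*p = p*(p - 6)*(p - 3*I)*(p - 2*I)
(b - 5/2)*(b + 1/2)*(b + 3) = b^3 + b^2 - 29*b/4 - 15/4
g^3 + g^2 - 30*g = g*(g - 5)*(g + 6)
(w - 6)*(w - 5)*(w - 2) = w^3 - 13*w^2 + 52*w - 60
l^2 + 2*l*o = l*(l + 2*o)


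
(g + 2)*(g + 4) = g^2 + 6*g + 8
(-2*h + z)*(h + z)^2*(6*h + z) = -12*h^4 - 20*h^3*z - 3*h^2*z^2 + 6*h*z^3 + z^4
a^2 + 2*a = a*(a + 2)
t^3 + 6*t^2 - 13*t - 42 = (t - 3)*(t + 2)*(t + 7)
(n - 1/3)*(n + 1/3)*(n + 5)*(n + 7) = n^4 + 12*n^3 + 314*n^2/9 - 4*n/3 - 35/9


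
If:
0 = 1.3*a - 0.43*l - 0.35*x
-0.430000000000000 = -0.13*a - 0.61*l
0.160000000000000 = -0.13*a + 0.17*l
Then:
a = -0.24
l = 0.76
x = -1.83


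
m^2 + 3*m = m*(m + 3)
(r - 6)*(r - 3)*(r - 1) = r^3 - 10*r^2 + 27*r - 18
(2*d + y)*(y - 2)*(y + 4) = 2*d*y^2 + 4*d*y - 16*d + y^3 + 2*y^2 - 8*y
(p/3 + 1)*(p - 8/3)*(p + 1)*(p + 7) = p^4/3 + 25*p^3/9 + 5*p^2/9 - 185*p/9 - 56/3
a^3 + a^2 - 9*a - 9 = (a - 3)*(a + 1)*(a + 3)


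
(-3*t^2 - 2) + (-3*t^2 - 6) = -6*t^2 - 8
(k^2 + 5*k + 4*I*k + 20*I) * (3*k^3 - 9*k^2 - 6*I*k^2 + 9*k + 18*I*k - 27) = 3*k^5 + 6*k^4 + 6*I*k^4 - 12*k^3 + 12*I*k^3 + 66*k^2 - 54*I*k^2 - 495*k + 72*I*k - 540*I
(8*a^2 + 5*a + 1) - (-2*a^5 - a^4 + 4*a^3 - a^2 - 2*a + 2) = 2*a^5 + a^4 - 4*a^3 + 9*a^2 + 7*a - 1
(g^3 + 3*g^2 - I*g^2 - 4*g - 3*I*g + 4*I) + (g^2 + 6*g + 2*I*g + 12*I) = g^3 + 4*g^2 - I*g^2 + 2*g - I*g + 16*I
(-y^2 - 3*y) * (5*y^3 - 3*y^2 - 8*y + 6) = -5*y^5 - 12*y^4 + 17*y^3 + 18*y^2 - 18*y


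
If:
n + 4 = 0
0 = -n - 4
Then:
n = -4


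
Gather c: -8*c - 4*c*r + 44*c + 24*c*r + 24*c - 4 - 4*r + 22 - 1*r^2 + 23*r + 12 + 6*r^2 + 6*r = c*(20*r + 60) + 5*r^2 + 25*r + 30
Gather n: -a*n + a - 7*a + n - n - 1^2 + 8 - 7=-a*n - 6*a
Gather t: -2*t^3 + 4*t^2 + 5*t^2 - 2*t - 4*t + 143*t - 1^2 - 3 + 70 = -2*t^3 + 9*t^2 + 137*t + 66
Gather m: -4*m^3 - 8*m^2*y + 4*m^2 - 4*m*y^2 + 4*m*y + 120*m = -4*m^3 + m^2*(4 - 8*y) + m*(-4*y^2 + 4*y + 120)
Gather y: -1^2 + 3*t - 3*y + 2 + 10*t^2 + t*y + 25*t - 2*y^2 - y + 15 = 10*t^2 + 28*t - 2*y^2 + y*(t - 4) + 16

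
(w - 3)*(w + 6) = w^2 + 3*w - 18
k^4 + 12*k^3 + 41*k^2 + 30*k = k*(k + 1)*(k + 5)*(k + 6)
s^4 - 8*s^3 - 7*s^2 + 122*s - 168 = (s - 7)*(s - 3)*(s - 2)*(s + 4)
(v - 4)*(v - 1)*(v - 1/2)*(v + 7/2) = v^4 - 2*v^3 - 51*v^2/4 + 83*v/4 - 7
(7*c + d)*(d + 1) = 7*c*d + 7*c + d^2 + d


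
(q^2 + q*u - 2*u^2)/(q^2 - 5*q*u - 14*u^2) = (q - u)/(q - 7*u)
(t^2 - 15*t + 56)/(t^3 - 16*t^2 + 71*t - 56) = 1/(t - 1)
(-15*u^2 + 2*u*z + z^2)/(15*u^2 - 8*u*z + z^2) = (5*u + z)/(-5*u + z)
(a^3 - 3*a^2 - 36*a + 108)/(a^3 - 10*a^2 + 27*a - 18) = (a + 6)/(a - 1)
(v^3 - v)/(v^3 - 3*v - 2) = v*(v - 1)/(v^2 - v - 2)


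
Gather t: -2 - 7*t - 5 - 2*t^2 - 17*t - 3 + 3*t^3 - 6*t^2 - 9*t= 3*t^3 - 8*t^2 - 33*t - 10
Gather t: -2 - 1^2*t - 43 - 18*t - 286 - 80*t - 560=-99*t - 891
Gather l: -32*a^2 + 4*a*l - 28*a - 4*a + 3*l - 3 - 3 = -32*a^2 - 32*a + l*(4*a + 3) - 6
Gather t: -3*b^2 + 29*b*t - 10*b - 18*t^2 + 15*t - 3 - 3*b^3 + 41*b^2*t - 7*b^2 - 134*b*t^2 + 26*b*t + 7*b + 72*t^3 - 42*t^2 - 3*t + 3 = -3*b^3 - 10*b^2 - 3*b + 72*t^3 + t^2*(-134*b - 60) + t*(41*b^2 + 55*b + 12)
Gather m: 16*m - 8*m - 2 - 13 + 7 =8*m - 8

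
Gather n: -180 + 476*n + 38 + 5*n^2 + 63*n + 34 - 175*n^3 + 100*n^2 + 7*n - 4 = -175*n^3 + 105*n^2 + 546*n - 112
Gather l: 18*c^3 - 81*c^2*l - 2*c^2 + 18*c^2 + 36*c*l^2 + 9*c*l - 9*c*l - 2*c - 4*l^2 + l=18*c^3 + 16*c^2 - 2*c + l^2*(36*c - 4) + l*(1 - 81*c^2)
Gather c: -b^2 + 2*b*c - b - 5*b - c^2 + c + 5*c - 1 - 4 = -b^2 - 6*b - c^2 + c*(2*b + 6) - 5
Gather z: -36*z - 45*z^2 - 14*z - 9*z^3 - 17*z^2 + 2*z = -9*z^3 - 62*z^2 - 48*z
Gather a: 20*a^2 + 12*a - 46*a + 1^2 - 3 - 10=20*a^2 - 34*a - 12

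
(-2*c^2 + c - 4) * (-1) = 2*c^2 - c + 4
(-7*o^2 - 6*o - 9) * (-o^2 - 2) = 7*o^4 + 6*o^3 + 23*o^2 + 12*o + 18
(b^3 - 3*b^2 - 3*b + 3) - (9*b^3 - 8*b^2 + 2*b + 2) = -8*b^3 + 5*b^2 - 5*b + 1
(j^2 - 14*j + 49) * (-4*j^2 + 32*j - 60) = -4*j^4 + 88*j^3 - 704*j^2 + 2408*j - 2940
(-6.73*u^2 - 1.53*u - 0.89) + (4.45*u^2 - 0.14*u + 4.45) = -2.28*u^2 - 1.67*u + 3.56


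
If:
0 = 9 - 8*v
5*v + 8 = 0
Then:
No Solution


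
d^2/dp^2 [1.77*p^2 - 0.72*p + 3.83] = 3.54000000000000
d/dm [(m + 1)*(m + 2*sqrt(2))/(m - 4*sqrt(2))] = (m^2 - 8*sqrt(2)*m - 16 - 6*sqrt(2))/(m^2 - 8*sqrt(2)*m + 32)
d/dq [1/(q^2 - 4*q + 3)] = 2*(2 - q)/(q^2 - 4*q + 3)^2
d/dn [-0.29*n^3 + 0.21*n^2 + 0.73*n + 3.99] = -0.87*n^2 + 0.42*n + 0.73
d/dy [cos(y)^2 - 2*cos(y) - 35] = 2*(1 - cos(y))*sin(y)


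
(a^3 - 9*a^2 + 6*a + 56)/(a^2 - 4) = (a^2 - 11*a + 28)/(a - 2)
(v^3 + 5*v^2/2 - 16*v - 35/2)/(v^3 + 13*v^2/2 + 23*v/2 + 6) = (2*v^2 + 3*v - 35)/(2*v^2 + 11*v + 12)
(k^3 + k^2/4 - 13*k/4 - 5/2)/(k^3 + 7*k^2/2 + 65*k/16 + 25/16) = 4*(k - 2)/(4*k + 5)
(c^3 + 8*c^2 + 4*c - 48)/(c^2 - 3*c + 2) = (c^2 + 10*c + 24)/(c - 1)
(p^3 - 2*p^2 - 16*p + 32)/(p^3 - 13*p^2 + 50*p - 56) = (p + 4)/(p - 7)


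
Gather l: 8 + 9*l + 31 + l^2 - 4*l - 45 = l^2 + 5*l - 6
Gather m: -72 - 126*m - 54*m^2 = -54*m^2 - 126*m - 72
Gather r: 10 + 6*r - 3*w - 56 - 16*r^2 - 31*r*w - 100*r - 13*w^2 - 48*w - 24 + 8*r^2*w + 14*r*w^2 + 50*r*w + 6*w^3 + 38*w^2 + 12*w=r^2*(8*w - 16) + r*(14*w^2 + 19*w - 94) + 6*w^3 + 25*w^2 - 39*w - 70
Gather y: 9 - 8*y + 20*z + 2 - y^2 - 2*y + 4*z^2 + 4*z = -y^2 - 10*y + 4*z^2 + 24*z + 11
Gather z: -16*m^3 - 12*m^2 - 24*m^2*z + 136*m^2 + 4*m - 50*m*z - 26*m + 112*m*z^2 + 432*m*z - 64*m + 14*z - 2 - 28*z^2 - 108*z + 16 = -16*m^3 + 124*m^2 - 86*m + z^2*(112*m - 28) + z*(-24*m^2 + 382*m - 94) + 14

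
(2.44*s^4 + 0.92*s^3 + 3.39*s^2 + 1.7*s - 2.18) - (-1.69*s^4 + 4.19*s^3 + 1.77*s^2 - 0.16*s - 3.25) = 4.13*s^4 - 3.27*s^3 + 1.62*s^2 + 1.86*s + 1.07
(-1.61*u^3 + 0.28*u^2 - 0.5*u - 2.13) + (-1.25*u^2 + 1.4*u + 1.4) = -1.61*u^3 - 0.97*u^2 + 0.9*u - 0.73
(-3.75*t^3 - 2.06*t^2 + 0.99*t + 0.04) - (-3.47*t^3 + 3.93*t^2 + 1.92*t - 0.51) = -0.28*t^3 - 5.99*t^2 - 0.93*t + 0.55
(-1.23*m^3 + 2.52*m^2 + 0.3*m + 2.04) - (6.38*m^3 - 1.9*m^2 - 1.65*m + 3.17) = -7.61*m^3 + 4.42*m^2 + 1.95*m - 1.13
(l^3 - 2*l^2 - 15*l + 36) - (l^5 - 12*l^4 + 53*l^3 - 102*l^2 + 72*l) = -l^5 + 12*l^4 - 52*l^3 + 100*l^2 - 87*l + 36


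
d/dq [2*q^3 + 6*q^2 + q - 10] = 6*q^2 + 12*q + 1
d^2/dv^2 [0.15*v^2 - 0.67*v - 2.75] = 0.300000000000000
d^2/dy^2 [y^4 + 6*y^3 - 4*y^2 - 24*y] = 12*y^2 + 36*y - 8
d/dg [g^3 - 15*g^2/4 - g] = 3*g^2 - 15*g/2 - 1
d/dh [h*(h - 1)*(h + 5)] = 3*h^2 + 8*h - 5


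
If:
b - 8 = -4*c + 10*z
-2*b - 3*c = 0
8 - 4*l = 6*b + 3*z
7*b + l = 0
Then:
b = -104/225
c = 208/675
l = 728/225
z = -488/675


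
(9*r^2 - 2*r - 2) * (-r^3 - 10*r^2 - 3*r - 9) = -9*r^5 - 88*r^4 - 5*r^3 - 55*r^2 + 24*r + 18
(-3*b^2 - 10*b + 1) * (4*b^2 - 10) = -12*b^4 - 40*b^3 + 34*b^2 + 100*b - 10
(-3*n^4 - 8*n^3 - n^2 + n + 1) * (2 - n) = 3*n^5 + 2*n^4 - 15*n^3 - 3*n^2 + n + 2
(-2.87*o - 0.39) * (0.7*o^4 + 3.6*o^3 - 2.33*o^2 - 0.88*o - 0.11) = -2.009*o^5 - 10.605*o^4 + 5.2831*o^3 + 3.4343*o^2 + 0.6589*o + 0.0429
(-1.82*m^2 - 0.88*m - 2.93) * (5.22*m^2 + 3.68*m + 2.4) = -9.5004*m^4 - 11.2912*m^3 - 22.901*m^2 - 12.8944*m - 7.032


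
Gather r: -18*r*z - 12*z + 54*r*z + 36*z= 36*r*z + 24*z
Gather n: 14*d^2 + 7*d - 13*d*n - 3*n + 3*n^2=14*d^2 + 7*d + 3*n^2 + n*(-13*d - 3)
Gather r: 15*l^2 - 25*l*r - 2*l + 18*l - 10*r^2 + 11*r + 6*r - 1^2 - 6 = 15*l^2 + 16*l - 10*r^2 + r*(17 - 25*l) - 7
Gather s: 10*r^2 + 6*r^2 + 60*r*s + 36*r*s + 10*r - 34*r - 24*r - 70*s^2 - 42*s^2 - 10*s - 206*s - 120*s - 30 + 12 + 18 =16*r^2 - 48*r - 112*s^2 + s*(96*r - 336)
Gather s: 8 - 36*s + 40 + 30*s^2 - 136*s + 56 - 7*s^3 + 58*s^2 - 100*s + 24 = -7*s^3 + 88*s^2 - 272*s + 128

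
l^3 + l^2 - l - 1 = (l - 1)*(l + 1)^2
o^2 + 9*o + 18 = (o + 3)*(o + 6)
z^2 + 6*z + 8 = (z + 2)*(z + 4)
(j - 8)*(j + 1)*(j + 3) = j^3 - 4*j^2 - 29*j - 24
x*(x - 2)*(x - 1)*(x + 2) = x^4 - x^3 - 4*x^2 + 4*x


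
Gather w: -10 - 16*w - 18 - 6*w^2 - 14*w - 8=-6*w^2 - 30*w - 36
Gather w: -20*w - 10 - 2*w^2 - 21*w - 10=-2*w^2 - 41*w - 20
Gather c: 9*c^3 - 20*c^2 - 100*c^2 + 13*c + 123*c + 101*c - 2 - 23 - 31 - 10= 9*c^3 - 120*c^2 + 237*c - 66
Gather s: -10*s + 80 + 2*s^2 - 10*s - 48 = 2*s^2 - 20*s + 32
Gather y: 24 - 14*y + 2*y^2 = 2*y^2 - 14*y + 24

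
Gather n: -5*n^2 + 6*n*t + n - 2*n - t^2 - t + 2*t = -5*n^2 + n*(6*t - 1) - t^2 + t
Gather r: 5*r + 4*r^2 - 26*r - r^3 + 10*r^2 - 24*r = -r^3 + 14*r^2 - 45*r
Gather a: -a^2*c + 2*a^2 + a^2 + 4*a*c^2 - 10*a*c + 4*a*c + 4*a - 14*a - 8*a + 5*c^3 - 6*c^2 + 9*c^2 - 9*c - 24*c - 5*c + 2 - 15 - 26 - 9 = a^2*(3 - c) + a*(4*c^2 - 6*c - 18) + 5*c^3 + 3*c^2 - 38*c - 48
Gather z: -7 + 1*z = z - 7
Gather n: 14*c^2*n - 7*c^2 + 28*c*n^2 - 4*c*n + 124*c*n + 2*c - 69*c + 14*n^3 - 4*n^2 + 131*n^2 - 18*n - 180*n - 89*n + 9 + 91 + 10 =-7*c^2 - 67*c + 14*n^3 + n^2*(28*c + 127) + n*(14*c^2 + 120*c - 287) + 110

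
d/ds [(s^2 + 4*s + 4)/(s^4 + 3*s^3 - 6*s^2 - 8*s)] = (-2*s^5 - 15*s^4 - 40*s^3 - 20*s^2 + 48*s + 32)/(s^2*(s^6 + 6*s^5 - 3*s^4 - 52*s^3 - 12*s^2 + 96*s + 64))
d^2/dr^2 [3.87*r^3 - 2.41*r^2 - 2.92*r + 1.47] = 23.22*r - 4.82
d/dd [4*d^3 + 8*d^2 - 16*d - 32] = 12*d^2 + 16*d - 16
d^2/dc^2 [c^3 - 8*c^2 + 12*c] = 6*c - 16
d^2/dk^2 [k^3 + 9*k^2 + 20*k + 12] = 6*k + 18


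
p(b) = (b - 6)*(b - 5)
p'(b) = 2*b - 11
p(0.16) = 28.27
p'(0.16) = -10.68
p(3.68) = 3.06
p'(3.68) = -3.64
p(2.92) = 6.41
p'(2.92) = -5.16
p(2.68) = 7.70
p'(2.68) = -5.64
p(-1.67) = 51.16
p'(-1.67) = -14.34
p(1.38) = 16.72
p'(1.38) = -8.24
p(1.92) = 12.57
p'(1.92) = -7.16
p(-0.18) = 32.01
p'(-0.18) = -11.36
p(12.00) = 42.00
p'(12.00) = 13.00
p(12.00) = 42.00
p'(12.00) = 13.00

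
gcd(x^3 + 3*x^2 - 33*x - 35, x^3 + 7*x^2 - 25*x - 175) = x^2 + 2*x - 35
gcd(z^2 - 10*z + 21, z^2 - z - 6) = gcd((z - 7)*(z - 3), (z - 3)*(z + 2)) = z - 3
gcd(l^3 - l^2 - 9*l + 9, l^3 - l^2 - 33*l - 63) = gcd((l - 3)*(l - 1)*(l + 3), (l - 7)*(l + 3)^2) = l + 3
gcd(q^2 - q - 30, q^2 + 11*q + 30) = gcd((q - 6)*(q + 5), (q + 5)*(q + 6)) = q + 5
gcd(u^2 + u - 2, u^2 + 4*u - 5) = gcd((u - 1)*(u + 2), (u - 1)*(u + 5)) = u - 1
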